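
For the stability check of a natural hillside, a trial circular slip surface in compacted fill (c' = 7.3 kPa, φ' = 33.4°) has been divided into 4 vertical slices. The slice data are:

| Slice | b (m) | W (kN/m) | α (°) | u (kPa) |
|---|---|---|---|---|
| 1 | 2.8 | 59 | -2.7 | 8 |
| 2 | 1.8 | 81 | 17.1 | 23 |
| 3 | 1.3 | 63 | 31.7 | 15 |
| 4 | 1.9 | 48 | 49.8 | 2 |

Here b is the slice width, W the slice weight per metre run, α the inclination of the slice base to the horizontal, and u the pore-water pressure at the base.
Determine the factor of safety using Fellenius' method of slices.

FS = 1.65

Ordinary method of slices: FS = Σ[c'·Δl_i + (W_i cosα_i − u_i·Δl_i)·tanφ'] / Σ W_i sinα_i, with Δl_i = b_i / cosα_i.
Slice 1: Δl = 2.8/cos(-2.7°) = 2.803 m; N'_1 = 59·cos(-2.7°) − 8·2.803 = 36.5; c'Δl = 20.46; W sinα = -2.8
Slice 2: Δl = 1.8/cos17.1° = 1.883 m; N'_2 = 81·cos17.1° − 23·1.883 = 34.1; c'Δl = 13.75; W sinα = 23.8
Slice 3: Δl = 1.3/cos31.7° = 1.528 m; N'_3 = 63·cos31.7° − 15·1.528 = 30.7; c'Δl = 11.15; W sinα = 33.1
Slice 4: Δl = 1.9/cos49.8° = 2.944 m; N'_4 = 48·cos49.8° − 2·2.944 = 25.1; c'Δl = 21.49; W sinα = 36.7
Σc'Δl = 66.9 kN/m; ΣN' = 126.4 kN/m; ΣW sinα = 90.8 kN/m
Resisting = 66.9 + 126.4·tan33.4° = 66.9 + 83.3 = 150.2 kN/m
FS = 150.2 / 90.8 = 1.654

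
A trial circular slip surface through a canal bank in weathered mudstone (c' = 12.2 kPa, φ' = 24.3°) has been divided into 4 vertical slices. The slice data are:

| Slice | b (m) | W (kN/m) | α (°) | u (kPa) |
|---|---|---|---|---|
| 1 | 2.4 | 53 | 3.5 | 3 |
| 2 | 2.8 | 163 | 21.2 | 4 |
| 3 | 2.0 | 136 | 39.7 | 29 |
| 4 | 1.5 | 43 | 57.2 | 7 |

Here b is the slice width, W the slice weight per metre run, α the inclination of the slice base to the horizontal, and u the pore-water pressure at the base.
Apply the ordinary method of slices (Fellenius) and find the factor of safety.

FS = 1.24

Ordinary method of slices: FS = Σ[c'·Δl_i + (W_i cosα_i − u_i·Δl_i)·tanφ'] / Σ W_i sinα_i, with Δl_i = b_i / cosα_i.
Slice 1: Δl = 2.4/cos3.5° = 2.404 m; N'_1 = 53·cos3.5° − 3·2.404 = 45.7; c'Δl = 29.33; W sinα = 3.2
Slice 2: Δl = 2.8/cos21.2° = 3.003 m; N'_2 = 163·cos21.2° − 4·3.003 = 140.0; c'Δl = 36.64; W sinα = 58.9
Slice 3: Δl = 2.0/cos39.7° = 2.599 m; N'_3 = 136·cos39.7° − 29·2.599 = 29.3; c'Δl = 31.71; W sinα = 86.9
Slice 4: Δl = 1.5/cos57.2° = 2.769 m; N'_4 = 43·cos57.2° − 7·2.769 = 3.9; c'Δl = 33.78; W sinα = 36.1
Σc'Δl = 131.5 kN/m; ΣN' = 218.8 kN/m; ΣW sinα = 185.2 kN/m
Resisting = 131.5 + 218.8·tan24.3° = 131.5 + 98.8 = 230.3 kN/m
FS = 230.3 / 185.2 = 1.243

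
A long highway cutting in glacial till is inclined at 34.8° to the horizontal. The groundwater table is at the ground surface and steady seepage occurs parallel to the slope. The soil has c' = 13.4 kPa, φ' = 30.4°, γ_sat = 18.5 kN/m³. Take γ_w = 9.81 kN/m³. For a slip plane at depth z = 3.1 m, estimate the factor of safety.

FS = 0.90

With seepage parallel to the slope and the water table at the surface, the effective normal stress on the slip plane uses the buoyant unit weight γ' = γ_sat − γ_w while the driving shear stress uses γ_sat:
FS = [c' + γ' z cos²β tanφ'] / [γ_sat z sinβ cosβ]
γ' = 18.5 − 9.81 = 8.69 kN/m³
Numerator = 13.4 + 8.69·3.1·cos²34.8°·tan30.4° = 13.4 + 8.69·3.1·0.6743·0.5867 = 24.057 kPa
Denominator = 18.5·3.1·sin34.8°·cos34.8° = 18.5·3.1·0.5707·0.8211 = 26.877 kPa
FS = 24.057 / 26.877 = 0.895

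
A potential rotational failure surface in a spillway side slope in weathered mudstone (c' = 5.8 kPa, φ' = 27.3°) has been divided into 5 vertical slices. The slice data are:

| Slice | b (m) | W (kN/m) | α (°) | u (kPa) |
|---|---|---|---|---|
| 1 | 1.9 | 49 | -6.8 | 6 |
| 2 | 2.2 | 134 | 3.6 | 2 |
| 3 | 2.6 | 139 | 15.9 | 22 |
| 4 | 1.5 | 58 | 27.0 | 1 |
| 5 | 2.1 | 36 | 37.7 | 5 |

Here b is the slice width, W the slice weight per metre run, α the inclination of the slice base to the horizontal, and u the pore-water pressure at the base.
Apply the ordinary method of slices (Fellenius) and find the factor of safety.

Ordinary method of slices: FS = Σ[c'·Δl_i + (W_i cosα_i − u_i·Δl_i)·tanφ'] / Σ W_i sinα_i, with Δl_i = b_i / cosα_i.
Slice 1: Δl = 1.9/cos(-6.8°) = 1.913 m; N'_1 = 49·cos(-6.8°) − 6·1.913 = 37.2; c'Δl = 11.10; W sinα = -5.8
Slice 2: Δl = 2.2/cos3.6° = 2.204 m; N'_2 = 134·cos3.6° − 2·2.204 = 129.3; c'Δl = 12.79; W sinα = 8.4
Slice 3: Δl = 2.6/cos15.9° = 2.703 m; N'_3 = 139·cos15.9° − 22·2.703 = 74.2; c'Δl = 15.68; W sinα = 38.1
Slice 4: Δl = 1.5/cos27.0° = 1.683 m; N'_4 = 58·cos27.0° − 1·1.683 = 50.0; c'Δl = 9.76; W sinα = 26.3
Slice 5: Δl = 2.1/cos37.7° = 2.654 m; N'_5 = 36·cos37.7° − 5·2.654 = 15.2; c'Δl = 15.39; W sinα = 22.0
Σc'Δl = 64.7 kN/m; ΣN' = 305.9 kN/m; ΣW sinα = 89.0 kN/m
Resisting = 64.7 + 305.9·tan27.3° = 64.7 + 157.9 = 222.6 kN/m
FS = 222.6 / 89.0 = 2.500

FS = 2.50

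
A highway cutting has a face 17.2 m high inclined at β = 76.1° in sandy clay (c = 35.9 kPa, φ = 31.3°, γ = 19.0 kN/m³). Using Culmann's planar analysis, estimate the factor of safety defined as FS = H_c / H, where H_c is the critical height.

FS = 1.25

H_c = (4c/γ) · sinβ cosφ / [1 − cos(β − φ)]
    = (4·35.9/19.0) · sin76.1°·cos31.3° / [1 − cos44.8°]
    = 7.558 · 0.8294 / 0.2904 = 21.58 m
FS = H_c / H = 21.58 / 17.2 = 1.255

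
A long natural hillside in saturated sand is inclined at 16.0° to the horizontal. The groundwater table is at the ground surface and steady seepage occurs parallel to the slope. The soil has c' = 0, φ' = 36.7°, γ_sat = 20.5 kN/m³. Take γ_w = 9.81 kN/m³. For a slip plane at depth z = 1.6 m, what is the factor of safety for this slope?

FS = 1.36

With seepage parallel to the slope and the water table at the surface, the effective normal stress on the slip plane uses the buoyant unit weight γ' = γ_sat − γ_w while the driving shear stress uses γ_sat:
FS = [c' + γ' z cos²β tanφ'] / [γ_sat z sinβ cosβ]
(For c' = 0 this reduces to FS = (γ'/γ_sat)·tanφ'/tanβ.)
γ' = 20.5 − 9.81 = 10.69 kN/m³
Numerator = 0.0 + 10.69·1.6·cos²16.0°·tan36.7° = 0.0 + 10.69·1.6·0.9240·0.7454 = 11.780 kPa
Denominator = 20.5·1.6·sin16.0°·cos16.0° = 20.5·1.6·0.2756·0.9613 = 8.691 kPa
FS = 11.780 / 8.691 = 1.356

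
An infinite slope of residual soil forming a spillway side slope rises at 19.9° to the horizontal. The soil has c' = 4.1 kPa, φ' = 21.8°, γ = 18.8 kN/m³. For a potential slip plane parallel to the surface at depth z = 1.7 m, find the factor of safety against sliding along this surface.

For an infinite slope with a slip plane parallel to the surface (no pore pressure): FS = [c' + γz cos²β tanφ'] / [γz sinβ cosβ].
γz = 18.8·1.7 = 31.96 kN/m²
Numerator = 4.1 + 31.96·cos²19.9°·tan21.8° = 4.1 + 31.96·0.8841·0.4000 = 15.402 kPa
Denominator = 31.96·sin19.9°·cos19.9° = 31.96·0.3404·0.9403 = 10.229 kPa
FS = 15.402 / 10.229 = 1.506

FS = 1.51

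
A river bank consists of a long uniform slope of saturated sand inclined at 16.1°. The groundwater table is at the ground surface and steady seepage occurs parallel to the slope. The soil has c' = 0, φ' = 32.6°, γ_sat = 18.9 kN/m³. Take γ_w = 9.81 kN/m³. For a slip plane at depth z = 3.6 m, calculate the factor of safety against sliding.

With seepage parallel to the slope and the water table at the surface, the effective normal stress on the slip plane uses the buoyant unit weight γ' = γ_sat − γ_w while the driving shear stress uses γ_sat:
FS = [c' + γ' z cos²β tanφ'] / [γ_sat z sinβ cosβ]
(For c' = 0 this reduces to FS = (γ'/γ_sat)·tanφ'/tanβ.)
γ' = 18.9 − 9.81 = 9.09 kN/m³
Numerator = 0.0 + 9.09·3.6·cos²16.1°·tan32.6° = 0.0 + 9.09·3.6·0.9231·0.6395 = 19.318 kPa
Denominator = 18.9·3.6·sin16.1°·cos16.1° = 18.9·3.6·0.2773·0.9608 = 18.128 kPa
FS = 19.318 / 18.128 = 1.066

FS = 1.07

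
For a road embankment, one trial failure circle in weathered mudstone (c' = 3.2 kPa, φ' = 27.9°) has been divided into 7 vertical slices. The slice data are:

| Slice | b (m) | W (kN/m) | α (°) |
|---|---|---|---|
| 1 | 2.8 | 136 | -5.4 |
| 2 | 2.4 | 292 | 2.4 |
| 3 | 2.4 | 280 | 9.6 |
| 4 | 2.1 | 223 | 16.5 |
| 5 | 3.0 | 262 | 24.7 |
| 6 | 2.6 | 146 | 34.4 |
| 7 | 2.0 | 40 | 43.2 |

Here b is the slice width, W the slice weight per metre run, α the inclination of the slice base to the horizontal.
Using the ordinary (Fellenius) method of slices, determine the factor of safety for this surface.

FS = 2.29

Ordinary method of slices: FS = Σ[c'·Δl_i + (W_i cosα_i)·tanφ'] / Σ W_i sinα_i, with Δl_i = b_i / cosα_i.
Slice 1: Δl = 2.8/cos(-5.4°) = 2.812 m; N'_1 = 136·cos(-5.4°) = 135.4; c'Δl = 9.00; W sinα = -12.8
Slice 2: Δl = 2.4/cos2.4° = 2.402 m; N'_2 = 292·cos2.4° = 291.7; c'Δl = 7.69; W sinα = 12.2
Slice 3: Δl = 2.4/cos9.6° = 2.434 m; N'_3 = 280·cos9.6° = 276.1; c'Δl = 7.79; W sinα = 46.7
Slice 4: Δl = 2.1/cos16.5° = 2.190 m; N'_4 = 223·cos16.5° = 213.8; c'Δl = 7.01; W sinα = 63.3
Slice 5: Δl = 3.0/cos24.7° = 3.302 m; N'_5 = 262·cos24.7° = 238.0; c'Δl = 10.57; W sinα = 109.5
Slice 6: Δl = 2.6/cos34.4° = 3.151 m; N'_6 = 146·cos34.4° = 120.5; c'Δl = 10.08; W sinα = 82.5
Slice 7: Δl = 2.0/cos43.2° = 2.744 m; N'_7 = 40·cos43.2° = 29.2; c'Δl = 8.78; W sinα = 27.4
Σc'Δl = 60.9 kN/m; ΣN' = 1304.7 kN/m; ΣW sinα = 328.8 kN/m
Resisting = 60.9 + 1304.7·tan27.9° = 60.9 + 690.8 = 751.7 kN/m
FS = 751.7 / 328.8 = 2.286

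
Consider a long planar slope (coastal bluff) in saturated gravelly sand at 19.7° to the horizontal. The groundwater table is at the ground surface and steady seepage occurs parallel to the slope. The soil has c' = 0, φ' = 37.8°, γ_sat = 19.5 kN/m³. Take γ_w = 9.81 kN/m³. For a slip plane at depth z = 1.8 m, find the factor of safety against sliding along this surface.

With seepage parallel to the slope and the water table at the surface, the effective normal stress on the slip plane uses the buoyant unit weight γ' = γ_sat − γ_w while the driving shear stress uses γ_sat:
FS = [c' + γ' z cos²β tanφ'] / [γ_sat z sinβ cosβ]
(For c' = 0 this reduces to FS = (γ'/γ_sat)·tanφ'/tanβ.)
γ' = 19.5 − 9.81 = 9.69 kN/m³
Numerator = 0.0 + 9.69·1.8·cos²19.7°·tan37.8° = 0.0 + 9.69·1.8·0.8864·0.7757 = 11.992 kPa
Denominator = 19.5·1.8·sin19.7°·cos19.7° = 19.5·1.8·0.3371·0.9415 = 11.140 kPa
FS = 11.992 / 11.140 = 1.077

FS = 1.08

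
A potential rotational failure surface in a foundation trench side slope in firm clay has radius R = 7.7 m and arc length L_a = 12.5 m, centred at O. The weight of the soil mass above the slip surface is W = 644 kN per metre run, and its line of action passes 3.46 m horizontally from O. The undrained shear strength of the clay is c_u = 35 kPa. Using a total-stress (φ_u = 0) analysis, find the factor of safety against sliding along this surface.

FS = 1.51

Taking moments about the centre O, the resisting moment is provided by the undrained shear strength acting along the arc:
M_R = c_u·L_a·R = 35·12.50·7.7 = 3368.8 kN·m/m
M_D = W·d = 644·3.46 = 2228.2 kN·m/m
FS = M_R / M_D = 3368.8 / 2228.2 = 1.512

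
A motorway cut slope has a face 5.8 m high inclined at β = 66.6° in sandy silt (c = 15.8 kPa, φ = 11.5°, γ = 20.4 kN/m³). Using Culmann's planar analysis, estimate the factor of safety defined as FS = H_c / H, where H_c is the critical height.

FS = 1.12

H_c = (4c/γ) · sinβ cosφ / [1 − cos(β − φ)]
    = (4·15.8/20.4) · sin66.6°·cos11.5° / [1 − cos55.1°]
    = 3.098 · 0.8993 / 0.4279 = 6.51 m
FS = H_c / H = 6.51 / 5.8 = 1.123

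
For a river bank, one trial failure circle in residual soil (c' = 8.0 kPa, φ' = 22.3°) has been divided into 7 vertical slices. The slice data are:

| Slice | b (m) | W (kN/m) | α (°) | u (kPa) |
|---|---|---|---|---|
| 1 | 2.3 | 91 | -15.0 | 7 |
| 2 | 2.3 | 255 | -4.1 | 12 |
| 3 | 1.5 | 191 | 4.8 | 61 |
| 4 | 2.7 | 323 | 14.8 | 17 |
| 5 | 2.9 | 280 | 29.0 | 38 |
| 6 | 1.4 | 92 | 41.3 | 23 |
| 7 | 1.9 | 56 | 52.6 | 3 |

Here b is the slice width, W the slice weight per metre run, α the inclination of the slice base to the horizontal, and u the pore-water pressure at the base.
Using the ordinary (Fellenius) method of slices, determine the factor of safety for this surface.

FS = 1.61

Ordinary method of slices: FS = Σ[c'·Δl_i + (W_i cosα_i − u_i·Δl_i)·tanφ'] / Σ W_i sinα_i, with Δl_i = b_i / cosα_i.
Slice 1: Δl = 2.3/cos(-15.0°) = 2.381 m; N'_1 = 91·cos(-15.0°) − 7·2.381 = 71.2; c'Δl = 19.05; W sinα = -23.6
Slice 2: Δl = 2.3/cos(-4.1°) = 2.306 m; N'_2 = 255·cos(-4.1°) − 12·2.306 = 226.7; c'Δl = 18.45; W sinα = -18.2
Slice 3: Δl = 1.5/cos4.8° = 1.505 m; N'_3 = 191·cos4.8° − 61·1.505 = 98.5; c'Δl = 12.04; W sinα = 16.0
Slice 4: Δl = 2.7/cos14.8° = 2.793 m; N'_4 = 323·cos14.8° − 17·2.793 = 264.8; c'Δl = 22.34; W sinα = 82.5
Slice 5: Δl = 2.9/cos29.0° = 3.316 m; N'_5 = 280·cos29.0° − 38·3.316 = 118.9; c'Δl = 26.53; W sinα = 135.7
Slice 6: Δl = 1.4/cos41.3° = 1.864 m; N'_6 = 92·cos41.3° − 23·1.864 = 26.3; c'Δl = 14.91; W sinα = 60.7
Slice 7: Δl = 1.9/cos52.6° = 3.128 m; N'_7 = 56·cos52.6° − 3·3.128 = 24.6; c'Δl = 25.03; W sinα = 44.5
Σc'Δl = 138.3 kN/m; ΣN' = 831.0 kN/m; ΣW sinα = 297.7 kN/m
Resisting = 138.3 + 831.0·tan22.3° = 138.3 + 340.8 = 479.2 kN/m
FS = 479.2 / 297.7 = 1.610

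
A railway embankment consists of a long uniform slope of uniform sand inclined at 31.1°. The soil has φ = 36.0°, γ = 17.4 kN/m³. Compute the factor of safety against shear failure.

For a dry cohesionless infinite slope the factor of safety is FS = tanφ / tanβ.
FS = tan36.0° / tan31.1° = 0.7265 / 0.6032 = 1.204

FS = 1.20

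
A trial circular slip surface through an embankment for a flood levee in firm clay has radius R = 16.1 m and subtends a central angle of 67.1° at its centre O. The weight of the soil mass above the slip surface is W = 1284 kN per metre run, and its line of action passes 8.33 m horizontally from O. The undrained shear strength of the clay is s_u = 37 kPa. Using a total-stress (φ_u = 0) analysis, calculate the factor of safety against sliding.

FS = 1.05

Taking moments about the centre O, the resisting moment is provided by the undrained shear strength acting along the arc:
Arc length L_a = R·θ = 16.1·(67.1°·π/180) = 16.1·1.1711 = 18.85 m
M_R = s_u·L_a·R = 37·18.85·16.1 = 11231.9 kN·m/m
M_D = W·d = 1284·8.33 = 10695.7 kN·m/m
FS = M_R / M_D = 11231.9 / 10695.7 = 1.050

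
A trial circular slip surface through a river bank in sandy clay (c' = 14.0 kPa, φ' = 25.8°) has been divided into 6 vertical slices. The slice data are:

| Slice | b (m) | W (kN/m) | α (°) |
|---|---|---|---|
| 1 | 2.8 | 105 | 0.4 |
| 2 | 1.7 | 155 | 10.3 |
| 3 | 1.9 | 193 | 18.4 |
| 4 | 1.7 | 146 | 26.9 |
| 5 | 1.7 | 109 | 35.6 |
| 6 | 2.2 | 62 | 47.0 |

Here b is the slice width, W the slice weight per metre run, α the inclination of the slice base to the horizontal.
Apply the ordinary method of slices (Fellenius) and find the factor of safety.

Ordinary method of slices: FS = Σ[c'·Δl_i + (W_i cosα_i)·tanφ'] / Σ W_i sinα_i, with Δl_i = b_i / cosα_i.
Slice 1: Δl = 2.8/cos0.4° = 2.800 m; N'_1 = 105·cos0.4° = 105.0; c'Δl = 39.20; W sinα = 0.7
Slice 2: Δl = 1.7/cos10.3° = 1.728 m; N'_2 = 155·cos10.3° = 152.5; c'Δl = 24.19; W sinα = 27.7
Slice 3: Δl = 1.9/cos18.4° = 2.002 m; N'_3 = 193·cos18.4° = 183.1; c'Δl = 28.03; W sinα = 60.9
Slice 4: Δl = 1.7/cos26.9° = 1.906 m; N'_4 = 146·cos26.9° = 130.2; c'Δl = 26.69; W sinα = 66.1
Slice 5: Δl = 1.7/cos35.6° = 2.091 m; N'_5 = 109·cos35.6° = 88.6; c'Δl = 29.27; W sinα = 63.5
Slice 6: Δl = 2.2/cos47.0° = 3.226 m; N'_6 = 62·cos47.0° = 42.3; c'Δl = 45.16; W sinα = 45.3
Σc'Δl = 192.5 kN/m; ΣN' = 701.7 kN/m; ΣW sinα = 264.2 kN/m
Resisting = 192.5 + 701.7·tan25.8° = 192.5 + 339.2 = 531.8 kN/m
FS = 531.8 / 264.2 = 2.013

FS = 2.01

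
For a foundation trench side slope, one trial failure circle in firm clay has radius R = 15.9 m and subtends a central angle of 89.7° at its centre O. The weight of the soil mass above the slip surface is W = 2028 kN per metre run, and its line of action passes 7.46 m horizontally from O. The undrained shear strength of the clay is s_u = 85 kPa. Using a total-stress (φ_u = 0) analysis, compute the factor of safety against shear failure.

FS = 2.22

Taking moments about the centre O, the resisting moment is provided by the undrained shear strength acting along the arc:
Arc length L_a = R·θ = 15.9·(89.7°·π/180) = 15.9·1.5656 = 24.89 m
M_R = s_u·L_a·R = 85·24.89·15.9 = 33642.1 kN·m/m
M_D = W·d = 2028·7.46 = 15128.9 kN·m/m
FS = M_R / M_D = 33642.1 / 15128.9 = 2.224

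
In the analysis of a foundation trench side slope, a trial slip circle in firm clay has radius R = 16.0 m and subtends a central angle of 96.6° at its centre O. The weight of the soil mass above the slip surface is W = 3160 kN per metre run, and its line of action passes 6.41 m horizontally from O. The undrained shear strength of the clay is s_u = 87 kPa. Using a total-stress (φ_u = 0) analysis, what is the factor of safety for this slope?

FS = 1.85

Taking moments about the centre O, the resisting moment is provided by the undrained shear strength acting along the arc:
Arc length L_a = R·θ = 16.0·(96.6°·π/180) = 16.0·1.6860 = 26.98 m
M_R = s_u·L_a·R = 87·26.98·16.0 = 37550.3 kN·m/m
M_D = W·d = 3160·6.41 = 20255.6 kN·m/m
FS = M_R / M_D = 37550.3 / 20255.6 = 1.854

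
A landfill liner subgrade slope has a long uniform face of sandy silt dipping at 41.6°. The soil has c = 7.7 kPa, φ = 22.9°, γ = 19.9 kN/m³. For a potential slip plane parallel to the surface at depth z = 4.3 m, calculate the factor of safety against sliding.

FS = 0.66

For an infinite slope with a slip plane parallel to the surface (no pore pressure): FS = [c + γz cos²β tanφ] / [γz sinβ cosβ].
γz = 19.9·4.3 = 85.57 kN/m²
Numerator = 7.7 + 85.57·cos²41.6°·tan22.9° = 7.7 + 85.57·0.5592·0.4224 = 27.913 kPa
Denominator = 85.57·sin41.6°·cos41.6° = 85.57·0.6639·0.7478 = 42.484 kPa
FS = 27.913 / 42.484 = 0.657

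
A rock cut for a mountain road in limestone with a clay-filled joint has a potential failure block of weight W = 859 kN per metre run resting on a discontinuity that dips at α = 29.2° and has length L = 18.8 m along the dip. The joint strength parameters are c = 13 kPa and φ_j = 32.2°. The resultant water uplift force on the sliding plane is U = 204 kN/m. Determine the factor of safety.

Resolving the block weight along and normal to the plane and applying the Mohr–Coulomb strength on the joint:
N' = W cosα − U = 859·cos29.2° − 204 = 545.8 kN/m
Driving force T = W sinα = 859·sin29.2° = 419.1 kN/m
Resisting force R = c·L + N'·tanφ_j = 13·18.8 + 545.8·tan32.2° = 244.4 + 343.7 = 588.1 kN/m
FS = R / T = 588.1 / 419.1 = 1.403

FS = 1.40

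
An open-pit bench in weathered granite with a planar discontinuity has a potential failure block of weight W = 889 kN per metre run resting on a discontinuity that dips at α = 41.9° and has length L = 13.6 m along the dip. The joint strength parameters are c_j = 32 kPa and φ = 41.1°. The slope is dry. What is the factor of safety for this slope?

Resolving the block weight along and normal to the plane and applying the Mohr–Coulomb strength on the joint:
N' = W cosα = 889·cos41.9° = 661.7 kN/m
Driving force T = W sinα = 889·sin41.9° = 593.7 kN/m
Resisting force R = c_j·L + N'·tanφ = 32·13.6 + 661.7·tan41.1° = 435.2 + 577.2 = 1012.4 kN/m
FS = R / T = 1012.4 / 593.7 = 1.705

FS = 1.71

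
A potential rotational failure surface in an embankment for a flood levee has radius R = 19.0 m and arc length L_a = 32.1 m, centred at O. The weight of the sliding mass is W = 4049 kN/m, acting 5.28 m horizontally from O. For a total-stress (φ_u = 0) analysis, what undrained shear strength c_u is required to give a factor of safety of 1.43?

FS = c_u·L_a·R / (W·d), so c_u = FS·W·d / (L_a·R).
c_u = 1.43·4049·5.28 / (32.10·19.0) = 30571.6 / 609.90 = 50.13 kPa

c_u = 50.1 kPa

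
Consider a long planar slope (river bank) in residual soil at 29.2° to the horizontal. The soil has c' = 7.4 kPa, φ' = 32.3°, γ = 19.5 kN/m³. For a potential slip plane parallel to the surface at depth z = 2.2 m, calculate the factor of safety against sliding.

For an infinite slope with a slip plane parallel to the surface (no pore pressure): FS = [c' + γz cos²β tanφ'] / [γz sinβ cosβ].
γz = 19.5·2.2 = 42.90 kN/m²
Numerator = 7.4 + 42.90·cos²29.2°·tan32.3° = 7.4 + 42.90·0.7620·0.6322 = 28.065 kPa
Denominator = 42.90·sin29.2°·cos29.2° = 42.90·0.4879·0.8729 = 18.270 kPa
FS = 28.065 / 18.270 = 1.536

FS = 1.54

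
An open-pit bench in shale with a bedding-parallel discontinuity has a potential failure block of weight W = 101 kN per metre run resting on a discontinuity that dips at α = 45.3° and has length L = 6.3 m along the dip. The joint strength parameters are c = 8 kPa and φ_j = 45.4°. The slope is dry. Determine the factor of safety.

FS = 1.71

Resolving the block weight along and normal to the plane and applying the Mohr–Coulomb strength on the joint:
N' = W cosα = 101·cos45.3° = 71.0 kN/m
Driving force T = W sinα = 101·sin45.3° = 71.8 kN/m
Resisting force R = c·L + N'·tanφ_j = 8·6.3 + 71.0·tan45.4° = 50.4 + 72.0 = 122.4 kN/m
FS = R / T = 122.4 / 71.8 = 1.706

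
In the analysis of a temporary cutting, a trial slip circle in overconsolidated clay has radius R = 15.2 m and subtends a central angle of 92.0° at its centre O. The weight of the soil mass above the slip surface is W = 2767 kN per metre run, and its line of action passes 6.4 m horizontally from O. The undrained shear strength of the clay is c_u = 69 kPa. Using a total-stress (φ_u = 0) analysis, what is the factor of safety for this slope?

FS = 1.45

Taking moments about the centre O, the resisting moment is provided by the undrained shear strength acting along the arc:
Arc length L_a = R·θ = 15.2·(92.0°·π/180) = 15.2·1.6057 = 24.41 m
M_R = c_u·L_a·R = 69·24.41·15.2 = 25597.7 kN·m/m
M_D = W·d = 2767·6.4 = 17708.8 kN·m/m
FS = M_R / M_D = 25597.7 / 17708.8 = 1.445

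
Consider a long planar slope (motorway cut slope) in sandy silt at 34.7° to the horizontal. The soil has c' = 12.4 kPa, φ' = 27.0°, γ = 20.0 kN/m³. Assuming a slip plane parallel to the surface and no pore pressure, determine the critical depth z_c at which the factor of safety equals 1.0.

Setting FS = 1.00 in FS = [c' + γz cos²β tanφ'] / [γz sinβ cosβ] and solving for z:
z = c' / [γ cosβ (FS·sinβ − cosβ·tanφ')]
  = 12.4 / [20.0·cos34.7°·(1.00·sin34.7° − cos34.7°·tan27.0°)]
  = 12.4 / [20.0·0.8221·(1.00·0.5693 − 0.8221·0.5095)]
  = 12.4 / 2.4726 = 5.015 m

z_c = 5.01 m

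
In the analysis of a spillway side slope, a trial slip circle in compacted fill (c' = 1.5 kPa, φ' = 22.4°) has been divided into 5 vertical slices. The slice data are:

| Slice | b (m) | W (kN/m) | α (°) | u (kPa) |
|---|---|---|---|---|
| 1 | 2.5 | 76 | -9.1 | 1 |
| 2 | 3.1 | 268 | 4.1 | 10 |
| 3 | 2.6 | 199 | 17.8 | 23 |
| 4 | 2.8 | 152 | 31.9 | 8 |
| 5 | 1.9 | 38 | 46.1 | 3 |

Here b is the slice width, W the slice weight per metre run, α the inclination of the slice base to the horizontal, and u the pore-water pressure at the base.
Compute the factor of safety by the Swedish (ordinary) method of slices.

Ordinary method of slices: FS = Σ[c'·Δl_i + (W_i cosα_i − u_i·Δl_i)·tanφ'] / Σ W_i sinα_i, with Δl_i = b_i / cosα_i.
Slice 1: Δl = 2.5/cos(-9.1°) = 2.532 m; N'_1 = 76·cos(-9.1°) − 1·2.532 = 72.5; c'Δl = 3.80; W sinα = -12.0
Slice 2: Δl = 3.1/cos4.1° = 3.108 m; N'_2 = 268·cos4.1° − 10·3.108 = 236.2; c'Δl = 4.66; W sinα = 19.2
Slice 3: Δl = 2.6/cos17.8° = 2.731 m; N'_3 = 199·cos17.8° − 23·2.731 = 126.7; c'Δl = 4.10; W sinα = 60.8
Slice 4: Δl = 2.8/cos31.9° = 3.298 m; N'_4 = 152·cos31.9° − 8·3.298 = 102.7; c'Δl = 4.95; W sinα = 80.3
Slice 5: Δl = 1.9/cos46.1° = 2.740 m; N'_5 = 38·cos46.1° − 3·2.740 = 18.1; c'Δl = 4.11; W sinα = 27.4
Σc'Δl = 21.6 kN/m; ΣN' = 556.2 kN/m; ΣW sinα = 175.7 kN/m
Resisting = 21.6 + 556.2·tan22.4° = 21.6 + 229.2 = 250.9 kN/m
FS = 250.9 / 175.7 = 1.428

FS = 1.43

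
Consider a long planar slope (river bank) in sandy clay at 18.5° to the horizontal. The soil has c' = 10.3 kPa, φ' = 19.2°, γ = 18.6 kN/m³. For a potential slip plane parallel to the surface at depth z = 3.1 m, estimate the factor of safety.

FS = 1.63

For an infinite slope with a slip plane parallel to the surface (no pore pressure): FS = [c' + γz cos²β tanφ'] / [γz sinβ cosβ].
γz = 18.6·3.1 = 57.66 kN/m²
Numerator = 10.3 + 57.66·cos²18.5°·tan19.2° = 10.3 + 57.66·0.8993·0.3482 = 28.358 kPa
Denominator = 57.66·sin18.5°·cos18.5° = 57.66·0.3173·0.9483 = 17.350 kPa
FS = 28.358 / 17.350 = 1.634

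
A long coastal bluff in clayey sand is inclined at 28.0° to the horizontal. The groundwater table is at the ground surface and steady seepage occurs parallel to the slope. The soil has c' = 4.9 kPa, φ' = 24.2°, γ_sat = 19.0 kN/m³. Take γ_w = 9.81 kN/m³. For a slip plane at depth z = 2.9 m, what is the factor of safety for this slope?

With seepage parallel to the slope and the water table at the surface, the effective normal stress on the slip plane uses the buoyant unit weight γ' = γ_sat − γ_w while the driving shear stress uses γ_sat:
FS = [c' + γ' z cos²β tanφ'] / [γ_sat z sinβ cosβ]
γ' = 19.0 − 9.81 = 9.19 kN/m³
Numerator = 4.9 + 9.19·2.9·cos²28.0°·tan24.2° = 4.9 + 9.19·2.9·0.7796·0.4494 = 14.238 kPa
Denominator = 19.0·2.9·sin28.0°·cos28.0° = 19.0·2.9·0.4695·0.8829 = 22.840 kPa
FS = 14.238 / 22.840 = 0.623

FS = 0.62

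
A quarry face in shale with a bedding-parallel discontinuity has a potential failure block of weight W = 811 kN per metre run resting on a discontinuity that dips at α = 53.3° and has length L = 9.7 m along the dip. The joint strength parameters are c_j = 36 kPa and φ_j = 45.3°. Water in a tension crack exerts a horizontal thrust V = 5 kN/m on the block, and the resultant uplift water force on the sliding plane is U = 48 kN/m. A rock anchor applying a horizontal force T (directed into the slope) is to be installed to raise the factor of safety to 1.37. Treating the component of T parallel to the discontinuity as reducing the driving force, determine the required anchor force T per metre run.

Resolving forces along and normal to the sliding plane, with the horizontal anchor force T adding T·sinα to the effective normal force and T·cosα acting up the plane against the driving force:
FS = [c_jL + (W cosα − U − V sinα + T sinα) tanφ_j] / [W sinα + V cosα − T cosα]
Without the anchor: N' = 432.7 kN/m, driving T_d = 653.2 kN/m, resisting R = 36·9.7 + 432.7·tan45.3° = 786.4 kN/m, FS = 1.20.
Setting FS = 1.37 and solving for T:
1.37·(653.2 − T cos53.3°) = 786.4 + T sin53.3°·tan45.3°
T·(sin53.3°·tan45.3° + 1.37·cos53.3°) = 1.37·653.2 − 786.4
T·(0.8018·1.0105 + 1.37·0.5976) = 894.9 − 786.4 = 108.5
T·1.6290 = 108.5
T = 66.6 kN/m

T = 67 kN/m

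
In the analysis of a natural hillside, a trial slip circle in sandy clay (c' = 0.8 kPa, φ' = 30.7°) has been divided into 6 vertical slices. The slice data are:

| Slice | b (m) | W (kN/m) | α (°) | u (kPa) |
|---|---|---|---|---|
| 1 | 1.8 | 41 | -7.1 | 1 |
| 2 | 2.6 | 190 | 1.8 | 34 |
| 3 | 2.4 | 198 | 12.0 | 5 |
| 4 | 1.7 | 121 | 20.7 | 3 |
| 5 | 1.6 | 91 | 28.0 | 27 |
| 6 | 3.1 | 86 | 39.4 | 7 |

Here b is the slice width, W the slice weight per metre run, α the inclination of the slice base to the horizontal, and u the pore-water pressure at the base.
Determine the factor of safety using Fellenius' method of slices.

FS = 1.69

Ordinary method of slices: FS = Σ[c'·Δl_i + (W_i cosα_i − u_i·Δl_i)·tanφ'] / Σ W_i sinα_i, with Δl_i = b_i / cosα_i.
Slice 1: Δl = 1.8/cos(-7.1°) = 1.814 m; N'_1 = 41·cos(-7.1°) − 1·1.814 = 38.9; c'Δl = 1.45; W sinα = -5.1
Slice 2: Δl = 2.6/cos1.8° = 2.601 m; N'_2 = 190·cos1.8° − 34·2.601 = 101.5; c'Δl = 2.08; W sinα = 6.0
Slice 3: Δl = 2.4/cos12.0° = 2.454 m; N'_3 = 198·cos12.0° − 5·2.454 = 181.4; c'Δl = 1.96; W sinα = 41.2
Slice 4: Δl = 1.7/cos20.7° = 1.817 m; N'_4 = 121·cos20.7° − 3·1.817 = 107.7; c'Δl = 1.45; W sinα = 42.8
Slice 5: Δl = 1.6/cos28.0° = 1.812 m; N'_5 = 91·cos28.0° − 27·1.812 = 31.4; c'Δl = 1.45; W sinα = 42.7
Slice 6: Δl = 3.1/cos39.4° = 4.012 m; N'_6 = 86·cos39.4° − 7·4.012 = 38.4; c'Δl = 3.21; W sinα = 54.6
Σc'Δl = 11.6 kN/m; ΣN' = 499.3 kN/m; ΣW sinα = 182.1 kN/m
Resisting = 11.6 + 499.3·tan30.7° = 11.6 + 296.4 = 308.1 kN/m
FS = 308.1 / 182.1 = 1.691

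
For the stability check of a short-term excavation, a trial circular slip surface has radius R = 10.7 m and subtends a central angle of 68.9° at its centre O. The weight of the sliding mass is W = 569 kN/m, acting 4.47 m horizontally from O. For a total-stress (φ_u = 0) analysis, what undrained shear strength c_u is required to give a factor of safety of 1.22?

FS = c_u·L_a·R / (W·d), so c_u = FS·W·d / (L_a·R).
Arc length L_a = R·θ = 10.7·(68.9°·π/180) = 10.7·1.2025 = 12.87 m
c_u = 1.22·569·4.47 / (12.87·10.7) = 3103.0 / 137.68 = 22.54 kPa

c_u = 22.5 kPa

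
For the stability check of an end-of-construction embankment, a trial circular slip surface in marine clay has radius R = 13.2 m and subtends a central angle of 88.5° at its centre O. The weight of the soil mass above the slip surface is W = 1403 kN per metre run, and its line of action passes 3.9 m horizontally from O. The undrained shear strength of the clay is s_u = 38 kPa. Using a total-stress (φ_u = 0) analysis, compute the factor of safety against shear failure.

FS = 1.87

Taking moments about the centre O, the resisting moment is provided by the undrained shear strength acting along the arc:
Arc length L_a = R·θ = 13.2·(88.5°·π/180) = 13.2·1.5446 = 20.39 m
M_R = s_u·L_a·R = 38·20.39·13.2 = 10227.1 kN·m/m
M_D = W·d = 1403·3.9 = 5471.7 kN·m/m
FS = M_R / M_D = 10227.1 / 5471.7 = 1.869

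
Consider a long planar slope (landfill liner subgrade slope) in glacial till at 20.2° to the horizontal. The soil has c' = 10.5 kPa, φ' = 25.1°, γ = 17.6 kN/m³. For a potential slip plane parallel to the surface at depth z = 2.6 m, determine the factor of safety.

FS = 1.98

For an infinite slope with a slip plane parallel to the surface (no pore pressure): FS = [c' + γz cos²β tanφ'] / [γz sinβ cosβ].
γz = 17.6·2.6 = 45.76 kN/m²
Numerator = 10.5 + 45.76·cos²20.2°·tan25.1° = 10.5 + 45.76·0.8808·0.4684 = 29.380 kPa
Denominator = 45.76·sin20.2°·cos20.2° = 45.76·0.3453·0.9385 = 14.829 kPa
FS = 29.380 / 14.829 = 1.981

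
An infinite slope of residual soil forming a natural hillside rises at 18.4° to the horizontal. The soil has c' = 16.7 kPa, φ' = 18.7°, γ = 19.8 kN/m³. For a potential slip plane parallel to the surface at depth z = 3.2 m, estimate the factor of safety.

For an infinite slope with a slip plane parallel to the surface (no pore pressure): FS = [c' + γz cos²β tanφ'] / [γz sinβ cosβ].
γz = 19.8·3.2 = 63.36 kN/m²
Numerator = 16.7 + 63.36·cos²18.4°·tan18.7° = 16.7 + 63.36·0.9004·0.3385 = 36.009 kPa
Denominator = 63.36·sin18.4°·cos18.4° = 63.36·0.3156·0.9489 = 18.977 kPa
FS = 36.009 / 18.977 = 1.898

FS = 1.90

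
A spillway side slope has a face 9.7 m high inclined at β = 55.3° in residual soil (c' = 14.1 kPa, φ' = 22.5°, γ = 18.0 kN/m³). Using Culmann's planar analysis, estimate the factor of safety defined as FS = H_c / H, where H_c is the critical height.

FS = 1.54

H_c = (4c'/γ) · sinβ cosφ' / [1 − cos(β − φ')]
    = (4·14.1/18.0) · sin55.3°·cos22.5° / [1 − cos32.8°]
    = 3.133 · 0.7596 / 0.1594 = 14.93 m
FS = H_c / H = 14.93 / 9.7 = 1.539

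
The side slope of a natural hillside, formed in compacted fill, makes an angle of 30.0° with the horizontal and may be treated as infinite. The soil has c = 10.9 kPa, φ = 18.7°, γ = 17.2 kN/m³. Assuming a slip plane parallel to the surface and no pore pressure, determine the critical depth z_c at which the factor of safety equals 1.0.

z_c = 3.54 m

Setting FS = 1.00 in FS = [c + γz cos²β tanφ] / [γz sinβ cosβ] and solving for z:
z = c / [γ cosβ (FS·sinβ − cosβ·tanφ)]
  = 10.9 / [17.2·cos30.0°·(1.00·sin30.0° − cos30.0°·tan18.7°)]
  = 10.9 / [17.2·0.8660·(1.00·0.5000 − 0.8660·0.3385)]
  = 10.9 / 3.0814 = 3.537 m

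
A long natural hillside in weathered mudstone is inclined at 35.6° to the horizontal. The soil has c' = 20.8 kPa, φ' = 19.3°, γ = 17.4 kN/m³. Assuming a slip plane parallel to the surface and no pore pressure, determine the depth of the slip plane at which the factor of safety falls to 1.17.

z = 3.71 m

Setting FS = 1.17 in FS = [c' + γz cos²β tanφ'] / [γz sinβ cosβ] and solving for z:
z = c' / [γ cosβ (FS·sinβ − cosβ·tanφ')]
  = 20.8 / [17.4·cos35.6°·(1.17·sin35.6° − cos35.6°·tan19.3°)]
  = 20.8 / [17.4·0.8131·(1.17·0.5821 − 0.8131·0.3502)]
  = 20.8 / 5.6074 = 3.709 m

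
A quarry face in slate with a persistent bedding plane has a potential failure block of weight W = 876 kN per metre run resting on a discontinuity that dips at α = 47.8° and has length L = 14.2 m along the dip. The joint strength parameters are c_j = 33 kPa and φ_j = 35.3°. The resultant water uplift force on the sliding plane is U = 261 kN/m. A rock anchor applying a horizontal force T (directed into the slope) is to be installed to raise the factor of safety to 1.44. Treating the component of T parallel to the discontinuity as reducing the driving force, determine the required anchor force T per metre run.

T = 157 kN/m

Resolving forces along and normal to the sliding plane, with the horizontal anchor force T adding T·sinα to the effective normal force and T·cosα acting up the plane against the driving force:
FS = [c_jL + (W cosα − U + T sinα) tanφ_j] / [W sinα − T cosα]
Without the anchor: N' = 327.4 kN/m, driving T_d = 648.9 kN/m, resisting R = 33·14.2 + 327.4·tan35.3° = 700.4 kN/m, FS = 1.08.
Setting FS = 1.44 and solving for T:
1.44·(648.9 − T cos47.8°) = 700.4 + T sin47.8°·tan35.3°
T·(sin47.8°·tan35.3° + 1.44·cos47.8°) = 1.44·648.9 − 700.4
T·(0.7408·0.7080 + 1.44·0.6717) = 934.5 − 700.4 = 234.0
T·1.4918 = 234.0
T = 156.9 kN/m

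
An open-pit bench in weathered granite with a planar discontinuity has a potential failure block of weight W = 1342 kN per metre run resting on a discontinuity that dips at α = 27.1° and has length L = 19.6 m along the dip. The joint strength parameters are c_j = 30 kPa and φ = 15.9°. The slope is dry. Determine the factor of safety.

Resolving the block weight along and normal to the plane and applying the Mohr–Coulomb strength on the joint:
N' = W cosα = 1342·cos27.1° = 1194.7 kN/m
Driving force T = W sinα = 1342·sin27.1° = 611.3 kN/m
Resisting force R = c_j·L + N'·tanφ = 30·19.6 + 1194.7·tan15.9° = 588.0 + 340.3 = 928.3 kN/m
FS = R / T = 928.3 / 611.3 = 1.518

FS = 1.52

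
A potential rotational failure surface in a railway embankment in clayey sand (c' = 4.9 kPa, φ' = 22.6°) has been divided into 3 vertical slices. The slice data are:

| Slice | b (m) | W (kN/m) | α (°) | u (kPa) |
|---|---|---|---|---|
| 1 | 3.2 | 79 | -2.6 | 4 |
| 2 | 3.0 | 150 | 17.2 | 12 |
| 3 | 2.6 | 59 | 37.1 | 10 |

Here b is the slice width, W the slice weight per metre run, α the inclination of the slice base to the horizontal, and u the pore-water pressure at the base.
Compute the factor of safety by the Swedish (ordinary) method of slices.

Ordinary method of slices: FS = Σ[c'·Δl_i + (W_i cosα_i − u_i·Δl_i)·tanφ'] / Σ W_i sinα_i, with Δl_i = b_i / cosα_i.
Slice 1: Δl = 3.2/cos(-2.6°) = 3.203 m; N'_1 = 79·cos(-2.6°) − 4·3.203 = 66.1; c'Δl = 15.70; W sinα = -3.6
Slice 2: Δl = 3.0/cos17.2° = 3.140 m; N'_2 = 150·cos17.2° − 12·3.140 = 105.6; c'Δl = 15.39; W sinα = 44.4
Slice 3: Δl = 2.6/cos37.1° = 3.260 m; N'_3 = 59·cos37.1° − 10·3.260 = 14.5; c'Δl = 15.97; W sinα = 35.6
Σc'Δl = 47.1 kN/m; ΣN' = 186.2 kN/m; ΣW sinα = 76.4 kN/m
Resisting = 47.1 + 186.2·tan22.6° = 47.1 + 77.5 = 124.6 kN/m
FS = 124.6 / 76.4 = 1.631

FS = 1.63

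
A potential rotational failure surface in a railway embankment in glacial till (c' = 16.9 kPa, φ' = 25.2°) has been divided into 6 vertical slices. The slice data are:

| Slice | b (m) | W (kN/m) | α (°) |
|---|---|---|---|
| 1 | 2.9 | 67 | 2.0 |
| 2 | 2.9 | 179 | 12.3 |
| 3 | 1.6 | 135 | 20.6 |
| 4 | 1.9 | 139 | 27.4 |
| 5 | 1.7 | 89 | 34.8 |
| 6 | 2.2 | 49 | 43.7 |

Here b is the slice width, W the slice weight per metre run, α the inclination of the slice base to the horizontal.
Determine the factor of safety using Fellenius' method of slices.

FS = 2.25

Ordinary method of slices: FS = Σ[c'·Δl_i + (W_i cosα_i)·tanφ'] / Σ W_i sinα_i, with Δl_i = b_i / cosα_i.
Slice 1: Δl = 2.9/cos2.0° = 2.902 m; N'_1 = 67·cos2.0° = 67.0; c'Δl = 49.04; W sinα = 2.3
Slice 2: Δl = 2.9/cos12.3° = 2.968 m; N'_2 = 179·cos12.3° = 174.9; c'Δl = 50.16; W sinα = 38.1
Slice 3: Δl = 1.6/cos20.6° = 1.709 m; N'_3 = 135·cos20.6° = 126.4; c'Δl = 28.89; W sinα = 47.5
Slice 4: Δl = 1.9/cos27.4° = 2.140 m; N'_4 = 139·cos27.4° = 123.4; c'Δl = 36.17; W sinα = 64.0
Slice 5: Δl = 1.7/cos34.8° = 2.070 m; N'_5 = 89·cos34.8° = 73.1; c'Δl = 34.99; W sinα = 50.8
Slice 6: Δl = 2.2/cos43.7° = 3.043 m; N'_6 = 49·cos43.7° = 35.4; c'Δl = 51.43; W sinα = 33.9
Σc'Δl = 250.7 kN/m; ΣN' = 600.1 kN/m; ΣW sinα = 236.6 kN/m
Resisting = 250.7 + 600.1·tan25.2° = 250.7 + 282.4 = 533.1 kN/m
FS = 533.1 / 236.6 = 2.253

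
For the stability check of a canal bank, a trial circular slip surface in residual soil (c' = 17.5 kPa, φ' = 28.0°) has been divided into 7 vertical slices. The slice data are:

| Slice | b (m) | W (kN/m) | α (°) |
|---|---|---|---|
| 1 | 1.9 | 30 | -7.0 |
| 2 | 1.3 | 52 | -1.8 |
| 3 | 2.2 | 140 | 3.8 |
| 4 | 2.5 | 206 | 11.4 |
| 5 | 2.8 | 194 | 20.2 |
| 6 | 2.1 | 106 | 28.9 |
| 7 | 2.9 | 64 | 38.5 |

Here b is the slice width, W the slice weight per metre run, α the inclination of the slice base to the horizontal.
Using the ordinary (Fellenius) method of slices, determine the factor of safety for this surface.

FS = 3.43

Ordinary method of slices: FS = Σ[c'·Δl_i + (W_i cosα_i)·tanφ'] / Σ W_i sinα_i, with Δl_i = b_i / cosα_i.
Slice 1: Δl = 1.9/cos(-7.0°) = 1.914 m; N'_1 = 30·cos(-7.0°) = 29.8; c'Δl = 33.50; W sinα = -3.7
Slice 2: Δl = 1.3/cos(-1.8°) = 1.301 m; N'_2 = 52·cos(-1.8°) = 52.0; c'Δl = 22.76; W sinα = -1.6
Slice 3: Δl = 2.2/cos3.8° = 2.205 m; N'_3 = 140·cos3.8° = 139.7; c'Δl = 38.58; W sinα = 9.3
Slice 4: Δl = 2.5/cos11.4° = 2.550 m; N'_4 = 206·cos11.4° = 201.9; c'Δl = 44.63; W sinα = 40.7
Slice 5: Δl = 2.8/cos20.2° = 2.984 m; N'_5 = 194·cos20.2° = 182.1; c'Δl = 52.21; W sinα = 67.0
Slice 6: Δl = 2.1/cos28.9° = 2.399 m; N'_6 = 106·cos28.9° = 92.8; c'Δl = 41.98; W sinα = 51.2
Slice 7: Δl = 2.9/cos38.5° = 3.706 m; N'_7 = 64·cos38.5° = 50.1; c'Δl = 64.85; W sinα = 39.8
Σc'Δl = 298.5 kN/m; ΣN' = 748.3 kN/m; ΣW sinα = 202.8 kN/m
Resisting = 298.5 + 748.3·tan28.0° = 298.5 + 397.9 = 696.4 kN/m
FS = 696.4 / 202.8 = 3.435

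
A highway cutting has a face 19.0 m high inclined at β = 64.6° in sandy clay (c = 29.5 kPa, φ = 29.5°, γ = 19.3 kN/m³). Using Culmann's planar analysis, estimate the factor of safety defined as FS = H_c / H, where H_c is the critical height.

H_c = (4c/γ) · sinβ cosφ / [1 − cos(β − φ)]
    = (4·29.5/19.3) · sin64.6°·cos29.5° / [1 − cos35.1°]
    = 6.114 · 0.7862 / 0.1819 = 26.43 m
FS = H_c / H = 26.43 / 19.0 = 1.391

FS = 1.39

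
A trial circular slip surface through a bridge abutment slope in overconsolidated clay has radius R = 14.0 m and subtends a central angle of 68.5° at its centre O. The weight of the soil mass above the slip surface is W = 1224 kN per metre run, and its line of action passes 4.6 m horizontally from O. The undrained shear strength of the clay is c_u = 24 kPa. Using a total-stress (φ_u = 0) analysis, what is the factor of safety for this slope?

FS = 1.00

Taking moments about the centre O, the resisting moment is provided by the undrained shear strength acting along the arc:
Arc length L_a = R·θ = 14.0·(68.5°·π/180) = 14.0·1.1956 = 16.74 m
M_R = c_u·L_a·R = 24·16.74·14.0 = 5623.9 kN·m/m
M_D = W·d = 1224·4.6 = 5630.4 kN·m/m
FS = M_R / M_D = 5623.9 / 5630.4 = 0.999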